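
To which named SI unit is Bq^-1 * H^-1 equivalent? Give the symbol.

S

Bq = 1/s = s⁻¹ (activity is decays per second).
So Bq⁻¹ = s.
H = Wb/A (inductance = flux per current),
    = kg·m²·s⁻²·A⁻².
So H⁻¹ = kg⁻¹·m⁻²·s²·A².
Combining: Bq⁻¹·H⁻¹ = s · (kg⁻¹·m⁻²·s²·A²) = kg⁻¹·m⁻²·s³·A².
kg⁻¹·m⁻²·s³·A² is the base-SI form of the siemens.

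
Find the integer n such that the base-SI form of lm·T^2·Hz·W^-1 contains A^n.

-2

lm = cd·sr = cd (luminous flux; sr is dimensionless).
T = Wb/m² (flux density = flux per area),
    = kg·s⁻²·A⁻¹.
So T² = kg²·s⁻⁴·A⁻².
Hz = 1/s = s⁻¹ (frequency is cycles per second).
W = J/s (power = energy per time),
    = kg·m²·s⁻³.
So W⁻¹ = kg⁻¹·m⁻²·s³.
Combining: lm·T²·Hz·W⁻¹ = cd · (kg²·s⁻⁴·A⁻²) · s⁻¹ · (kg⁻¹·m⁻²·s³) = kg·m⁻²·s⁻²·A⁻²·cd.
The exponent of A is -2.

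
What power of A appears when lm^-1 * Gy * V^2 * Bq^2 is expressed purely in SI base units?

lm = cd·sr = cd (luminous flux; sr is dimensionless).
So lm⁻¹ = cd⁻¹.
Gy = J/kg (absorbed dose = energy per mass),
    = m²·s⁻².
V = W/A (potential = power per current),
    = kg·m²·s⁻³·A⁻¹.
So V² = kg²·m⁴·s⁻⁶·A⁻².
Bq = 1/s = s⁻¹ (activity is decays per second).
So Bq² = s⁻².
Combining: lm⁻¹·Gy·V²·Bq² = cd⁻¹ · (m²·s⁻²) · (kg²·m⁴·s⁻⁶·A⁻²) · s⁻² = kg²·m⁶·s⁻¹⁰·A⁻²·cd⁻¹.
The exponent of A is -2.

-2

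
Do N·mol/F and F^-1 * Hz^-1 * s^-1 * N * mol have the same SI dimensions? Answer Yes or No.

Yes

Left side:
  F = kg⁻¹·m⁻²·s⁴·A².
  So F⁻¹ = kg·m²·s⁻⁴·A⁻².
  N = kg·m·s⁻².
  Combining: F⁻¹·N·mol = (kg·m²·s⁻⁴·A⁻²) · (kg·m·s⁻²) · mol = kg²·m³·s⁻⁶·A⁻²·mol.
Right side:
  F = kg⁻¹·m⁻²·s⁴·A².
  So F⁻¹ = kg·m²·s⁻⁴·A⁻².
  Hz = s⁻¹.
  So Hz⁻¹ = s.
  N = kg·m·s⁻².
  Combining: F⁻¹·Hz⁻¹·s⁻¹·N·mol = (kg·m²·s⁻⁴·A⁻²) · s · s⁻¹ · (kg·m·s⁻²) · mol = kg²·m³·s⁻⁶·A⁻²·mol.
Both reduce to kg²·m³·s⁻⁶·A⁻²·mol.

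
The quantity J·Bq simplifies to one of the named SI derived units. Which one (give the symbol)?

W

J = kg·m²·s⁻².
Bq = s⁻¹.
Combining: J·Bq = (kg·m²·s⁻²) · s⁻¹ = kg·m²·s⁻³.
kg·m²·s⁻³ is the base-SI form of the watt.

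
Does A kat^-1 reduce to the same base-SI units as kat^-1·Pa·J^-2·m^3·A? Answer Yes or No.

Left side:
  kat = mol/s = s⁻¹·mol (catalytic activity).
  So kat⁻¹ = s·mol⁻¹.
  Combining: A·kat⁻¹ = A · (s·mol⁻¹) = s·A·mol⁻¹.
Right side:
  kat = s⁻¹·mol.
  So kat⁻¹ = s·mol⁻¹.
  Pa = kg·m⁻¹·s⁻².
  J = kg·m²·s⁻².
  So J⁻² = kg⁻²·m⁻⁴·s⁴.
  Combining: kat⁻¹·Pa·J⁻²·m³·A = (s·mol⁻¹) · (kg·m⁻¹·s⁻²) · (kg⁻²·m⁻⁴·s⁴) · m³ · A = kg⁻¹·m⁻²·s³·A·mol⁻¹.
Left is s·A·mol⁻¹; right is kg⁻¹·m⁻²·s³·A·mol⁻¹ — different.

No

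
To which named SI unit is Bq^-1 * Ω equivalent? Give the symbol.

H

Bq = s⁻¹.
So Bq⁻¹ = s.
Ω = kg·m²·s⁻³·A⁻².
Combining: Bq⁻¹·Ω = s · (kg·m²·s⁻³·A⁻²) = kg·m²·s⁻²·A⁻².
kg·m²·s⁻²·A⁻² is the base-SI form of the henry.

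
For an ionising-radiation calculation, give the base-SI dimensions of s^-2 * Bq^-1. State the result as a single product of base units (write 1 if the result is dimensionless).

s⁻¹

Bq = 1/s = s⁻¹ (activity is decays per second).
So Bq⁻¹ = s.
Combining: s⁻²·Bq⁻¹ = s⁻² · s = s⁻¹.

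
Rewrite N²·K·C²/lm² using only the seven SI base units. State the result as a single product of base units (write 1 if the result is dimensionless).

N = kg·m·s⁻².
So N² = kg²·m²·s⁻⁴.
C = s·A.
So C² = s²·A².
lm = cd.
So lm⁻² = cd⁻².
Combining: N²·K·C²·lm⁻² = (kg²·m²·s⁻⁴) · K · (s²·A²) · cd⁻² = kg²·m²·s⁻²·A²·K·cd⁻².

kg²·m²·s⁻²·A²·K·cd⁻²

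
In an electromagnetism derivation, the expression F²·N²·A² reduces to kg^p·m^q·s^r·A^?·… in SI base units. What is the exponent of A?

F = C/V (capacitance = charge per voltage),
    = A·s/(kg·m²·s⁻³·A⁻¹) (substituting C and V),
    = kg⁻¹·m⁻²·s⁴·A².
So F² = kg⁻²·m⁻⁴·s⁸·A⁴.
N = kg·m/s² = kg·m·s⁻² (force = mass × acceleration).
So N² = kg²·m²·s⁻⁴.
Combining: F²·N²·A² = (kg⁻²·m⁻⁴·s⁸·A⁴) · (kg²·m²·s⁻⁴) · A² = m⁻²·s⁴·A⁶.
The exponent of A is 6.

6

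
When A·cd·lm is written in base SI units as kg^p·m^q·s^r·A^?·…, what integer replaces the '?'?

lm = cd·sr = cd (luminous flux; sr is dimensionless).
Combining: A·cd·lm = A · cd · cd = A·cd².
The exponent of A is 1.

1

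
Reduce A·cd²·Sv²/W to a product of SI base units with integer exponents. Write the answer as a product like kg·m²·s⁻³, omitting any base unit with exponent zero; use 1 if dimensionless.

kg⁻¹·m²·s⁻¹·A·cd²

W = J/s (power = energy per time),
    = kg·m²·s⁻³.
So W⁻¹ = kg⁻¹·m⁻²·s³.
Sv = J/kg (equivalent dose = energy per mass),
    = m²·s⁻².
So Sv² = m⁴·s⁻⁴.
Combining: A·W⁻¹·cd²·Sv² = A · (kg⁻¹·m⁻²·s³) · cd² · (m⁴·s⁻⁴) = kg⁻¹·m²·s⁻¹·A·cd².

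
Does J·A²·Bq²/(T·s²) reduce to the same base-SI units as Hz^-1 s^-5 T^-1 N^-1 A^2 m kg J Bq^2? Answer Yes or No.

Yes

Left side:
  T = Wb/m² (flux density = flux per area),
      = kg·s⁻²·A⁻¹.
  So T⁻¹ = kg⁻¹·s²·A.
  J = N·m (work = force × distance),
      = kg·m²·s⁻².
  Bq = 1/s = s⁻¹ (activity is decays per second).
  So Bq² = s⁻².
  Combining: T⁻¹·J·s⁻²·A²·Bq² = (kg⁻¹·s²·A) · (kg·m²·s⁻²) · s⁻² · A² · s⁻² = m²·s⁻⁴·A³.
Right side:
  Hz = 1/s = s⁻¹ (frequency is cycles per second).
  So Hz⁻¹ = s.
  T = Wb/m² (flux density = flux per area),
      = kg·s⁻²·A⁻¹.
  So T⁻¹ = kg⁻¹·s²·A.
  N = kg·m/s² = kg·m·s⁻² (force = mass × acceleration).
  So N⁻¹ = kg⁻¹·m⁻¹·s².
  J = N·m (work = force × distance),
      = kg·m²·s⁻².
  Bq = 1/s = s⁻¹ (activity is decays per second).
  So Bq² = s⁻².
  Combining: Hz⁻¹·s⁻⁵·T⁻¹·N⁻¹·A²·m·kg·J·Bq² = s · s⁻⁵ · (kg⁻¹·s²·A) · (kg⁻¹·m⁻¹·s²) · A² · m · kg · (kg·m²·s⁻²) · s⁻² = m²·s⁻⁴·A³.
Both reduce to m²·s⁻⁴·A³.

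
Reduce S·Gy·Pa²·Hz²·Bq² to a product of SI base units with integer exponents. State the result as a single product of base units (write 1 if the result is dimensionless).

kg·m⁻²·s⁻⁷·A²

S = 1/Ω (conductance is reciprocal resistance),
    = kg⁻¹·m⁻²·s³·A².
Gy = J/kg (absorbed dose = energy per mass),
    = m²·s⁻².
Pa = N/m² (pressure = force per area),
    = kg·m⁻¹·s⁻².
So Pa² = kg²·m⁻²·s⁻⁴.
Hz = 1/s = s⁻¹ (frequency is cycles per second).
So Hz² = s⁻².
Bq = 1/s = s⁻¹ (activity is decays per second).
So Bq² = s⁻².
Combining: S·Gy·Pa²·Hz²·Bq² = (kg⁻¹·m⁻²·s³·A²) · (m²·s⁻²) · (kg²·m⁻²·s⁻⁴) · s⁻² · s⁻² = kg·m⁻²·s⁻⁷·A².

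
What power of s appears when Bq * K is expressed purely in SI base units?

-1

Bq = 1/s = s⁻¹ (activity is decays per second).
Combining: Bq·K = s⁻¹ · K = s⁻¹·K.
The exponent of s is -1.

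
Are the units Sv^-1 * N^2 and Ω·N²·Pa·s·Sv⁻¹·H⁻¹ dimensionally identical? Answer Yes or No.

No

Left side:
  Sv = m²·s⁻².
  So Sv⁻¹ = m⁻²·s².
  N = kg·m·s⁻².
  So N² = kg²·m²·s⁻⁴.
  Combining: Sv⁻¹·N² = (m⁻²·s²) · (kg²·m²·s⁻⁴) = kg²·s⁻².
Right side:
  Ω = kg·m²·s⁻³·A⁻².
  N = kg·m·s⁻².
  So N² = kg²·m²·s⁻⁴.
  Pa = kg·m⁻¹·s⁻².
  Sv = m²·s⁻².
  So Sv⁻¹ = m⁻²·s².
  H = kg·m²·s⁻²·A⁻².
  So H⁻¹ = kg⁻¹·m⁻²·s²·A².
  Combining: Ω·N²·Pa·s·Sv⁻¹·H⁻¹ = (kg·m²·s⁻³·A⁻²) · (kg²·m²·s⁻⁴) · (kg·m⁻¹·s⁻²) · s · (m⁻²·s²) · (kg⁻¹·m⁻²·s²·A²) = kg³·m⁻¹·s⁻⁴.
Left is kg²·s⁻²; right is kg³·m⁻¹·s⁻⁴ — different.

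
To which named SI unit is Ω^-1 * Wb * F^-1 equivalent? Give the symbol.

Ω = kg·m²·s⁻³·A⁻².
So Ω⁻¹ = kg⁻¹·m⁻²·s³·A².
Wb = kg·m²·s⁻²·A⁻¹.
F = kg⁻¹·m⁻²·s⁴·A².
So F⁻¹ = kg·m²·s⁻⁴·A⁻².
Combining: Ω⁻¹·Wb·F⁻¹ = (kg⁻¹·m⁻²·s³·A²) · (kg·m²·s⁻²·A⁻¹) · (kg·m²·s⁻⁴·A⁻²) = kg·m²·s⁻³·A⁻¹.
kg·m²·s⁻³·A⁻¹ is the base-SI form of the volt.

V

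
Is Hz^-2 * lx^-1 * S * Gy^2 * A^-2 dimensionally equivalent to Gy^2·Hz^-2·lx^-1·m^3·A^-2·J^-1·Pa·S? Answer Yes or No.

Yes

Left side:
  Hz = s⁻¹.
  So Hz⁻² = s².
  lx = m⁻²·cd.
  So lx⁻¹ = m²·cd⁻¹.
  S = kg⁻¹·m⁻²·s³·A².
  Gy = m²·s⁻².
  So Gy² = m⁴·s⁻⁴.
  Combining: Hz⁻²·lx⁻¹·S·Gy²·A⁻² = s² · (m²·cd⁻¹) · (kg⁻¹·m⁻²·s³·A²) · (m⁴·s⁻⁴) · A⁻² = kg⁻¹·m⁴·s·cd⁻¹.
Right side:
  Gy = m²·s⁻².
  So Gy² = m⁴·s⁻⁴.
  Hz = s⁻¹.
  So Hz⁻² = s².
  lx = m⁻²·cd.
  So lx⁻¹ = m²·cd⁻¹.
  J = kg·m²·s⁻².
  So J⁻¹ = kg⁻¹·m⁻²·s².
  Pa = kg·m⁻¹·s⁻².
  S = kg⁻¹·m⁻²·s³·A².
  Combining: Gy²·Hz⁻²·lx⁻¹·m³·A⁻²·J⁻¹·Pa·S = (m⁴·s⁻⁴) · s² · (m²·cd⁻¹) · m³ · A⁻² · (kg⁻¹·m⁻²·s²) · (kg·m⁻¹·s⁻²) · (kg⁻¹·m⁻²·s³·A²) = kg⁻¹·m⁴·s·cd⁻¹.
Both reduce to kg⁻¹·m⁴·s·cd⁻¹.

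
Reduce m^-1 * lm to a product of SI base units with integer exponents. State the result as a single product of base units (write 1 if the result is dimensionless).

m⁻¹·cd

lm = cd.
Combining: m⁻¹·lm = m⁻¹ · cd = m⁻¹·cd.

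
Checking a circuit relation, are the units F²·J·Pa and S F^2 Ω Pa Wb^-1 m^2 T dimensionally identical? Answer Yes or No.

No

Left side:
  F = C/V (capacitance = charge per voltage),
      = A·s/(kg·m²·s⁻³·A⁻¹) (substituting C and V),
      = kg⁻¹·m⁻²·s⁴·A².
  So F² = kg⁻²·m⁻⁴·s⁸·A⁴.
  J = N·m (work = force × distance),
      = kg·m²·s⁻².
  Pa = N/m² (pressure = force per area),
      = kg·m⁻¹·s⁻².
  Combining: F²·J·Pa = (kg⁻²·m⁻⁴·s⁸·A⁴) · (kg·m²·s⁻²) · (kg·m⁻¹·s⁻²) = m⁻³·s⁴·A⁴.
Right side:
  S = 1/Ω (conductance is reciprocal resistance),
      = kg⁻¹·m⁻²·s³·A².
  F = C/V (capacitance = charge per voltage),
      = A·s/(kg·m²·s⁻³·A⁻¹) (substituting C and V),
      = kg⁻¹·m⁻²·s⁴·A².
  So F² = kg⁻²·m⁻⁴·s⁸·A⁴.
  Ω = V/A (resistance = voltage per current),
      = kg·m²·s⁻³·A⁻².
  Pa = N/m² (pressure = force per area),
      = kg·m⁻¹·s⁻².
  Wb = V·s (flux: a volt is a weber per second),
      = kg·m²·s⁻²·A⁻¹.
  So Wb⁻¹ = kg⁻¹·m⁻²·s²·A.
  T = Wb/m² (flux density = flux per area),
      = kg·s⁻²·A⁻¹.
  Combining: S·F²·Ω·Pa·Wb⁻¹·m²·T = (kg⁻¹·m⁻²·s³·A²) · (kg⁻²·m⁻⁴·s⁸·A⁴) · (kg·m²·s⁻³·A⁻²) · (kg·m⁻¹·s⁻²) · (kg⁻¹·m⁻²·s²·A) · m² · (kg·s⁻²·A⁻¹) = kg⁻¹·m⁻⁵·s⁶·A⁴.
Left is m⁻³·s⁴·A⁴; right is kg⁻¹·m⁻⁵·s⁶·A⁴ — different.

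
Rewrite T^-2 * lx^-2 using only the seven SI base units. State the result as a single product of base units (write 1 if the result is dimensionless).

kg⁻²·m⁴·s⁴·A²·cd⁻²

T = Wb/m² (flux density = flux per area),
    = kg·s⁻²·A⁻¹.
So T⁻² = kg⁻²·s⁴·A².
lx = lm/m² (illuminance = luminous flux per area),
    = m⁻²·cd.
So lx⁻² = m⁴·cd⁻².
Combining: T⁻²·lx⁻² = (kg⁻²·s⁴·A²) · (m⁴·cd⁻²) = kg⁻²·m⁴·s⁴·A²·cd⁻².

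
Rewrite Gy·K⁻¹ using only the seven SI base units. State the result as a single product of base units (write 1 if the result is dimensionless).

m²·s⁻²·K⁻¹

Gy = J/kg (absorbed dose = energy per mass),
    = m²·s⁻².
Combining: Gy·K⁻¹ = (m²·s⁻²) · K⁻¹ = m²·s⁻²·K⁻¹.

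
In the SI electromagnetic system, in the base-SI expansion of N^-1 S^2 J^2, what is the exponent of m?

N = kg·m/s² = kg·m·s⁻² (force = mass × acceleration).
So N⁻¹ = kg⁻¹·m⁻¹·s².
S = 1/Ω (conductance is reciprocal resistance),
    = kg⁻¹·m⁻²·s³·A².
So S² = kg⁻²·m⁻⁴·s⁶·A⁴.
J = N·m (work = force × distance),
    = kg·m²·s⁻².
So J² = kg²·m⁴·s⁻⁴.
Combining: N⁻¹·S²·J² = (kg⁻¹·m⁻¹·s²) · (kg⁻²·m⁻⁴·s⁶·A⁴) · (kg²·m⁴·s⁻⁴) = kg⁻¹·m⁻¹·s⁴·A⁴.
The exponent of m is -1.

-1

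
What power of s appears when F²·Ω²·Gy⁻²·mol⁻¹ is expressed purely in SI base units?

F = kg⁻¹·m⁻²·s⁴·A².
So F² = kg⁻²·m⁻⁴·s⁸·A⁴.
Ω = kg·m²·s⁻³·A⁻².
So Ω² = kg²·m⁴·s⁻⁶·A⁻⁴.
Gy = m²·s⁻².
So Gy⁻² = m⁻⁴·s⁴.
Combining: F²·Ω²·Gy⁻²·mol⁻¹ = (kg⁻²·m⁻⁴·s⁸·A⁴) · (kg²·m⁴·s⁻⁶·A⁻⁴) · (m⁻⁴·s⁴) · mol⁻¹ = m⁻⁴·s⁶·mol⁻¹.
The exponent of s is 6.

6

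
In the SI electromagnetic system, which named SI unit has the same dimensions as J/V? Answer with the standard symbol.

C

J = N·m (work = force × distance),
    = kg·m²·s⁻².
V = W/A (potential = power per current),
    = kg·m²·s⁻³·A⁻¹.
So V⁻¹ = kg⁻¹·m⁻²·s³·A.
Combining: J·V⁻¹ = (kg·m²·s⁻²) · (kg⁻¹·m⁻²·s³·A) = s·A.
s·A is the base-SI form of the coulomb.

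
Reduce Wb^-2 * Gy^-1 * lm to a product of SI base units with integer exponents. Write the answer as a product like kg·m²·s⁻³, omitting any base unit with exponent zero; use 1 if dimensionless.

Wb = V·s (flux: a volt is a weber per second),
    = kg·m²·s⁻²·A⁻¹.
So Wb⁻² = kg⁻²·m⁻⁴·s⁴·A².
Gy = J/kg (absorbed dose = energy per mass),
    = m²·s⁻².
So Gy⁻¹ = m⁻²·s².
lm = cd·sr = cd (luminous flux; sr is dimensionless).
Combining: Wb⁻²·Gy⁻¹·lm = (kg⁻²·m⁻⁴·s⁴·A²) · (m⁻²·s²) · cd = kg⁻²·m⁻⁶·s⁶·A²·cd.

kg⁻²·m⁻⁶·s⁶·A²·cd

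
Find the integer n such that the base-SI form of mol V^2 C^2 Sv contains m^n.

6

V = kg·m²·s⁻³·A⁻¹.
So V² = kg²·m⁴·s⁻⁶·A⁻².
C = s·A.
So C² = s²·A².
Sv = m²·s⁻².
Combining: mol·V²·C²·Sv = mol · (kg²·m⁴·s⁻⁶·A⁻²) · (s²·A²) · (m²·s⁻²) = kg²·m⁶·s⁻⁶·mol.
The exponent of m is 6.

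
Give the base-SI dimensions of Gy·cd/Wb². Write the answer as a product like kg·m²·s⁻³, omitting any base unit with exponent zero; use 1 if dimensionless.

kg⁻²·m⁻²·s²·A²·cd

Wb = kg·m²·s⁻²·A⁻¹.
So Wb⁻² = kg⁻²·m⁻⁴·s⁴·A².
Gy = m²·s⁻².
Combining: Wb⁻²·Gy·cd = (kg⁻²·m⁻⁴·s⁴·A²) · (m²·s⁻²) · cd = kg⁻²·m⁻²·s²·A²·cd.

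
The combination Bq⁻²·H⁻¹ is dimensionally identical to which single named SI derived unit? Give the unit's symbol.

F

Bq = s⁻¹.
So Bq⁻² = s².
H = kg·m²·s⁻²·A⁻².
So H⁻¹ = kg⁻¹·m⁻²·s²·A².
Combining: Bq⁻²·H⁻¹ = s² · (kg⁻¹·m⁻²·s²·A²) = kg⁻¹·m⁻²·s⁴·A².
kg⁻¹·m⁻²·s⁴·A² is the base-SI form of the farad.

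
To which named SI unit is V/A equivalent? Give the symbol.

Ω

V = W/A (potential = power per current),
    = kg·m²·s⁻³·A⁻¹.
Combining: V·A⁻¹ = (kg·m²·s⁻³·A⁻¹) · A⁻¹ = kg·m²·s⁻³·A⁻².
kg·m²·s⁻³·A⁻² is the base-SI form of the ohm.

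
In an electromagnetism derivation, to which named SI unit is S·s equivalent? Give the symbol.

F

S = 1/Ω (conductance is reciprocal resistance),
    = kg⁻¹·m⁻²·s³·A².
Combining: S·s = (kg⁻¹·m⁻²·s³·A²) · s = kg⁻¹·m⁻²·s⁴·A².
kg⁻¹·m⁻²·s⁴·A² is the base-SI form of the farad.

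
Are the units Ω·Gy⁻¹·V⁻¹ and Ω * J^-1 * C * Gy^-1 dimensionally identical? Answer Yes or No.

Left side:
  Ω = V/A (resistance = voltage per current),
      = kg·m²·s⁻³·A⁻².
  Gy = J/kg (absorbed dose = energy per mass),
      = m²·s⁻².
  So Gy⁻¹ = m⁻²·s².
  V = W/A (potential = power per current),
      = kg·m²·s⁻³·A⁻¹.
  So V⁻¹ = kg⁻¹·m⁻²·s³·A.
  Combining: Ω·Gy⁻¹·V⁻¹ = (kg·m²·s⁻³·A⁻²) · (m⁻²·s²) · (kg⁻¹·m⁻²·s³·A) = m⁻²·s²·A⁻¹.
Right side:
  Ω = V/A (resistance = voltage per current),
      = kg·m²·s⁻³·A⁻².
  J = N·m (work = force × distance),
      = kg·m²·s⁻².
  So J⁻¹ = kg⁻¹·m⁻²·s².
  C = A·s = s·A (charge = current × time).
  Gy = J/kg (absorbed dose = energy per mass),
      = m²·s⁻².
  So Gy⁻¹ = m⁻²·s².
  Combining: Ω·J⁻¹·C·Gy⁻¹ = (kg·m²·s⁻³·A⁻²) · (kg⁻¹·m⁻²·s²) · (s·A) · (m⁻²·s²) = m⁻²·s²·A⁻¹.
Both reduce to m⁻²·s²·A⁻¹.

Yes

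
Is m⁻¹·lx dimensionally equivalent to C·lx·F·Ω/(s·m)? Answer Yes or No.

No

Left side:
  lx = m⁻²·cd.
  Combining: m⁻¹·lx = m⁻¹ · (m⁻²·cd) = m⁻³·cd.
Right side:
  C = s·A.
  lx = m⁻²·cd.
  F = kg⁻¹·m⁻²·s⁴·A².
  Ω = kg·m²·s⁻³·A⁻².
  Combining: C·s⁻¹·m⁻¹·lx·F·Ω = (s·A) · s⁻¹ · m⁻¹ · (m⁻²·cd) · (kg⁻¹·m⁻²·s⁴·A²) · (kg·m²·s⁻³·A⁻²) = m⁻³·s·A·cd.
Left is m⁻³·cd; right is m⁻³·s·A·cd — different.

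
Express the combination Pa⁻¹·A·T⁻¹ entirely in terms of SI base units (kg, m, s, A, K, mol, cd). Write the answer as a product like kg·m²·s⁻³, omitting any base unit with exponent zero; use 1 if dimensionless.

kg⁻²·m·s⁴·A²

Pa = N/m² (pressure = force per area),
    = kg·m⁻¹·s⁻².
So Pa⁻¹ = kg⁻¹·m·s².
T = Wb/m² (flux density = flux per area),
    = kg·s⁻²·A⁻¹.
So T⁻¹ = kg⁻¹·s²·A.
Combining: Pa⁻¹·A·T⁻¹ = (kg⁻¹·m·s²) · A · (kg⁻¹·s²·A) = kg⁻²·m·s⁴·A².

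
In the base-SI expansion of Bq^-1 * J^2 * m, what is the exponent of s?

-3

Bq = 1/s = s⁻¹ (activity is decays per second).
So Bq⁻¹ = s.
J = N·m (work = force × distance),
    = kg·m²·s⁻².
So J² = kg²·m⁴·s⁻⁴.
Combining: Bq⁻¹·J²·m = s · (kg²·m⁴·s⁻⁴) · m = kg²·m⁵·s⁻³.
The exponent of s is -3.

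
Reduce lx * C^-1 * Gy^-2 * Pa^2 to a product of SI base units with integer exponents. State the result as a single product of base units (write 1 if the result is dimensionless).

kg²·m⁻⁸·s⁻¹·A⁻¹·cd

lx = lm/m² (illuminance = luminous flux per area),
    = m⁻²·cd.
C = A·s = s·A (charge = current × time).
So C⁻¹ = s⁻¹·A⁻¹.
Gy = J/kg (absorbed dose = energy per mass),
    = m²·s⁻².
So Gy⁻² = m⁻⁴·s⁴.
Pa = N/m² (pressure = force per area),
    = kg·m⁻¹·s⁻².
So Pa² = kg²·m⁻²·s⁻⁴.
Combining: lx·C⁻¹·Gy⁻²·Pa² = (m⁻²·cd) · (s⁻¹·A⁻¹) · (m⁻⁴·s⁴) · (kg²·m⁻²·s⁻⁴) = kg²·m⁻⁸·s⁻¹·A⁻¹·cd.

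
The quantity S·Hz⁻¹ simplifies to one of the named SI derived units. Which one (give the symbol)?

S = 1/Ω (conductance is reciprocal resistance),
    = kg⁻¹·m⁻²·s³·A².
Hz = 1/s = s⁻¹ (frequency is cycles per second).
So Hz⁻¹ = s.
Combining: S·Hz⁻¹ = (kg⁻¹·m⁻²·s³·A²) · s = kg⁻¹·m⁻²·s⁴·A².
kg⁻¹·m⁻²·s⁴·A² is the base-SI form of the farad.

F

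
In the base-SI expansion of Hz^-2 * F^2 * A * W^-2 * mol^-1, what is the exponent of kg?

Hz = 1/s = s⁻¹ (frequency is cycles per second).
So Hz⁻² = s².
F = C/V (capacitance = charge per voltage),
    = A·s/(kg·m²·s⁻³·A⁻¹) (substituting C and V),
    = kg⁻¹·m⁻²·s⁴·A².
So F² = kg⁻²·m⁻⁴·s⁸·A⁴.
W = J/s (power = energy per time),
    = kg·m²·s⁻³.
So W⁻² = kg⁻²·m⁻⁴·s⁶.
Combining: Hz⁻²·F²·A·W⁻²·mol⁻¹ = s² · (kg⁻²·m⁻⁴·s⁸·A⁴) · A · (kg⁻²·m⁻⁴·s⁶) · mol⁻¹ = kg⁻⁴·m⁻⁸·s¹⁶·A⁵·mol⁻¹.
The exponent of kg is -4.

-4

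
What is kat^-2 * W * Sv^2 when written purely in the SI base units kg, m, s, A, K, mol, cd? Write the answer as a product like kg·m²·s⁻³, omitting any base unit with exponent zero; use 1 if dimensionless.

kg·m⁶·s⁻⁵·mol⁻²

kat = mol/s = s⁻¹·mol (catalytic activity).
So kat⁻² = s²·mol⁻².
W = J/s (power = energy per time),
    = kg·m²·s⁻³.
Sv = J/kg (equivalent dose = energy per mass),
    = m²·s⁻².
So Sv² = m⁴·s⁻⁴.
Combining: kat⁻²·W·Sv² = (s²·mol⁻²) · (kg·m²·s⁻³) · (m⁴·s⁻⁴) = kg·m⁶·s⁻⁵·mol⁻².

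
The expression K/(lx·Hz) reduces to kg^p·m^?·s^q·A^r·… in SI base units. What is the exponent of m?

2

lx = lm/m² (illuminance = luminous flux per area),
    = m⁻²·cd.
So lx⁻¹ = m²·cd⁻¹.
Hz = 1/s = s⁻¹ (frequency is cycles per second).
So Hz⁻¹ = s.
Combining: lx⁻¹·Hz⁻¹·K = (m²·cd⁻¹) · s · K = m²·s·K·cd⁻¹.
The exponent of m is 2.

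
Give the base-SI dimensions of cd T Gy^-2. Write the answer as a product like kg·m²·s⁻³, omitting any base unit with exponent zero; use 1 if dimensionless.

T = Wb/m² (flux density = flux per area),
    = kg·s⁻²·A⁻¹.
Gy = J/kg (absorbed dose = energy per mass),
    = m²·s⁻².
So Gy⁻² = m⁻⁴·s⁴.
Combining: cd·T·Gy⁻² = cd · (kg·s⁻²·A⁻¹) · (m⁻⁴·s⁴) = kg·m⁻⁴·s²·A⁻¹·cd.

kg·m⁻⁴·s²·A⁻¹·cd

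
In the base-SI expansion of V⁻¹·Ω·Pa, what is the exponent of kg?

1

V = W/A (potential = power per current),
    = kg·m²·s⁻³·A⁻¹.
So V⁻¹ = kg⁻¹·m⁻²·s³·A.
Ω = V/A (resistance = voltage per current),
    = kg·m²·s⁻³·A⁻².
Pa = N/m² (pressure = force per area),
    = kg·m⁻¹·s⁻².
Combining: V⁻¹·Ω·Pa = (kg⁻¹·m⁻²·s³·A) · (kg·m²·s⁻³·A⁻²) · (kg·m⁻¹·s⁻²) = kg·m⁻¹·s⁻²·A⁻¹.
The exponent of kg is 1.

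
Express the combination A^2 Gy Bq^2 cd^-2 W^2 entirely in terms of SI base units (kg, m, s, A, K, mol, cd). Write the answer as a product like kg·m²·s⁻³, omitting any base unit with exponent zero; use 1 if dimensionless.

kg²·m⁶·s⁻¹⁰·A²·cd⁻²

Gy = J/kg (absorbed dose = energy per mass),
    = m²·s⁻².
Bq = 1/s = s⁻¹ (activity is decays per second).
So Bq² = s⁻².
W = J/s (power = energy per time),
    = kg·m²·s⁻³.
So W² = kg²·m⁴·s⁻⁶.
Combining: A²·Gy·Bq²·cd⁻²·W² = A² · (m²·s⁻²) · s⁻² · cd⁻² · (kg²·m⁴·s⁻⁶) = kg²·m⁶·s⁻¹⁰·A²·cd⁻².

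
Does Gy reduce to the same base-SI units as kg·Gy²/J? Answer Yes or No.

Yes

Left side:
  Gy = J/kg (absorbed dose = energy per mass),
      = m²·s⁻².
Right side:
  J = N·m (work = force × distance),
      = kg·m²·s⁻².
  So J⁻¹ = kg⁻¹·m⁻²·s².
  Gy = J/kg (absorbed dose = energy per mass),
      = m²·s⁻².
  So Gy² = m⁴·s⁻⁴.
  Combining: J⁻¹·kg·Gy² = (kg⁻¹·m⁻²·s²) · kg · (m⁴·s⁻⁴) = m²·s⁻².
Both reduce to m²·s⁻².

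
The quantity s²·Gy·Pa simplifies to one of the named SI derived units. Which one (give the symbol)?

Gy = J/kg (absorbed dose = energy per mass),
    = m²·s⁻².
Pa = N/m² (pressure = force per area),
    = kg·m⁻¹·s⁻².
Combining: s²·Gy·Pa = s² · (m²·s⁻²) · (kg·m⁻¹·s⁻²) = kg·m·s⁻².
kg·m·s⁻² is the base-SI form of the newton.

N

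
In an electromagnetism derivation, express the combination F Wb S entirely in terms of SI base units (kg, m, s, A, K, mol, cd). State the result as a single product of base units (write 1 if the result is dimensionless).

F = C/V (capacitance = charge per voltage),
    = A·s/(kg·m²·s⁻³·A⁻¹) (substituting C and V),
    = kg⁻¹·m⁻²·s⁴·A².
Wb = V·s (flux: a volt is a weber per second),
    = kg·m²·s⁻²·A⁻¹.
S = 1/Ω (conductance is reciprocal resistance),
    = kg⁻¹·m⁻²·s³·A².
Combining: F·Wb·S = (kg⁻¹·m⁻²·s⁴·A²) · (kg·m²·s⁻²·A⁻¹) · (kg⁻¹·m⁻²·s³·A²) = kg⁻¹·m⁻²·s⁵·A³.

kg⁻¹·m⁻²·s⁵·A³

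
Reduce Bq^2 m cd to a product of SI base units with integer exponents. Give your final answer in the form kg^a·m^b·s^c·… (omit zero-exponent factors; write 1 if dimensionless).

m·s⁻²·cd

Bq = 1/s = s⁻¹ (activity is decays per second).
So Bq² = s⁻².
Combining: Bq²·m·cd = s⁻² · m · cd = m·s⁻²·cd.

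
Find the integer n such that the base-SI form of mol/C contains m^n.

C = A·s = s·A (charge = current × time).
So C⁻¹ = s⁻¹·A⁻¹.
Combining: C⁻¹·mol = (s⁻¹·A⁻¹) · mol = s⁻¹·A⁻¹·mol.
The exponent of m is 0.

0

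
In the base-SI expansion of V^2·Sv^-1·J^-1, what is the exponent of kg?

V = W/A (potential = power per current),
    = kg·m²·s⁻³·A⁻¹.
So V² = kg²·m⁴·s⁻⁶·A⁻².
Sv = J/kg (equivalent dose = energy per mass),
    = m²·s⁻².
So Sv⁻¹ = m⁻²·s².
J = N·m (work = force × distance),
    = kg·m²·s⁻².
So J⁻¹ = kg⁻¹·m⁻²·s².
Combining: V²·Sv⁻¹·J⁻¹ = (kg²·m⁴·s⁻⁶·A⁻²) · (m⁻²·s²) · (kg⁻¹·m⁻²·s²) = kg·s⁻²·A⁻².
The exponent of kg is 1.

1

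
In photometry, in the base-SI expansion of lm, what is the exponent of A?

lm = cd.
The exponent of A is 0.

0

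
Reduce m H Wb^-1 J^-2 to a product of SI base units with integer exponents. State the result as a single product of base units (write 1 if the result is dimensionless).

H = Wb/A (inductance = flux per current),
    = kg·m²·s⁻²·A⁻².
Wb = V·s (flux: a volt is a weber per second),
    = kg·m²·s⁻²·A⁻¹.
So Wb⁻¹ = kg⁻¹·m⁻²·s²·A.
J = N·m (work = force × distance),
    = kg·m²·s⁻².
So J⁻² = kg⁻²·m⁻⁴·s⁴.
Combining: m·H·Wb⁻¹·J⁻² = m · (kg·m²·s⁻²·A⁻²) · (kg⁻¹·m⁻²·s²·A) · (kg⁻²·m⁻⁴·s⁴) = kg⁻²·m⁻³·s⁴·A⁻¹.

kg⁻²·m⁻³·s⁴·A⁻¹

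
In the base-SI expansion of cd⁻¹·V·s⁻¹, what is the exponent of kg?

1

V = kg·m²·s⁻³·A⁻¹.
Combining: cd⁻¹·V·s⁻¹ = cd⁻¹ · (kg·m²·s⁻³·A⁻¹) · s⁻¹ = kg·m²·s⁻⁴·A⁻¹·cd⁻¹.
The exponent of kg is 1.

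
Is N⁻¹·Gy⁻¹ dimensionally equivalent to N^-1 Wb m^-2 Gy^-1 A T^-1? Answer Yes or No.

Left side:
  N = kg·m/s² = kg·m·s⁻² (force = mass × acceleration).
  So N⁻¹ = kg⁻¹·m⁻¹·s².
  Gy = J/kg (absorbed dose = energy per mass),
      = m²·s⁻².
  So Gy⁻¹ = m⁻²·s².
  Combining: N⁻¹·Gy⁻¹ = (kg⁻¹·m⁻¹·s²) · (m⁻²·s²) = kg⁻¹·m⁻³·s⁴.
Right side:
  N = kg·m·s⁻².
  So N⁻¹ = kg⁻¹·m⁻¹·s².
  Wb = kg·m²·s⁻²·A⁻¹.
  Gy = m²·s⁻².
  So Gy⁻¹ = m⁻²·s².
  T = kg·s⁻²·A⁻¹.
  So T⁻¹ = kg⁻¹·s²·A.
  Combining: N⁻¹·Wb·m⁻²·Gy⁻¹·A·T⁻¹ = (kg⁻¹·m⁻¹·s²) · (kg·m²·s⁻²·A⁻¹) · m⁻² · (m⁻²·s²) · A · (kg⁻¹·s²·A) = kg⁻¹·m⁻³·s⁴·A.
Left is kg⁻¹·m⁻³·s⁴; right is kg⁻¹·m⁻³·s⁴·A — different.

No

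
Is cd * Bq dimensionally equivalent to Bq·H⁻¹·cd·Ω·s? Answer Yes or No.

Left side:
  Bq = s⁻¹.
  Combining: cd·Bq = cd · s⁻¹ = s⁻¹·cd.
Right side:
  Bq = 1/s = s⁻¹ (activity is decays per second).
  H = Wb/A (inductance = flux per current),
      = kg·m²·s⁻²·A⁻².
  So H⁻¹ = kg⁻¹·m⁻²·s²·A².
  Ω = V/A (resistance = voltage per current),
      = kg·m²·s⁻³·A⁻².
  Combining: Bq·H⁻¹·cd·Ω·s = s⁻¹ · (kg⁻¹·m⁻²·s²·A²) · cd · (kg·m²·s⁻³·A⁻²) · s = s⁻¹·cd.
Both reduce to s⁻¹·cd.

Yes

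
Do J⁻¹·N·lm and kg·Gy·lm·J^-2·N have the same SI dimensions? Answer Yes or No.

Left side:
  J = kg·m²·s⁻².
  So J⁻¹ = kg⁻¹·m⁻²·s².
  N = kg·m·s⁻².
  lm = cd.
  Combining: J⁻¹·N·lm = (kg⁻¹·m⁻²·s²) · (kg·m·s⁻²) · cd = m⁻¹·cd.
Right side:
  Gy = m²·s⁻².
  lm = cd.
  J = kg·m²·s⁻².
  So J⁻² = kg⁻²·m⁻⁴·s⁴.
  N = kg·m·s⁻².
  Combining: kg·Gy·lm·J⁻²·N = kg · (m²·s⁻²) · cd · (kg⁻²·m⁻⁴·s⁴) · (kg·m·s⁻²) = m⁻¹·cd.
Both reduce to m⁻¹·cd.

Yes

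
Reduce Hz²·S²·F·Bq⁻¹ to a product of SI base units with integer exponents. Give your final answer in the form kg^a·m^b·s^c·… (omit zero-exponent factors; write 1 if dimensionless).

Hz = 1/s = s⁻¹ (frequency is cycles per second).
So Hz² = s⁻².
S = 1/Ω (conductance is reciprocal resistance),
    = kg⁻¹·m⁻²·s³·A².
So S² = kg⁻²·m⁻⁴·s⁶·A⁴.
F = C/V (capacitance = charge per voltage),
    = A·s/(kg·m²·s⁻³·A⁻¹) (substituting C and V),
    = kg⁻¹·m⁻²·s⁴·A².
Bq = 1/s = s⁻¹ (activity is decays per second).
So Bq⁻¹ = s.
Combining: Hz²·S²·F·Bq⁻¹ = s⁻² · (kg⁻²·m⁻⁴·s⁶·A⁴) · (kg⁻¹·m⁻²·s⁴·A²) · s = kg⁻³·m⁻⁶·s⁹·A⁶.

kg⁻³·m⁻⁶·s⁹·A⁶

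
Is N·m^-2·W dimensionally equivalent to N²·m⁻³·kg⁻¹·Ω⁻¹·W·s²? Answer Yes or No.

No

Left side:
  N = kg·m/s² = kg·m·s⁻² (force = mass × acceleration).
  W = J/s (power = energy per time),
      = kg·m²·s⁻³.
  Combining: N·m⁻²·W = (kg·m·s⁻²) · m⁻² · (kg·m²·s⁻³) = kg²·m·s⁻⁵.
Right side:
  N = kg·m/s² = kg·m·s⁻² (force = mass × acceleration).
  So N² = kg²·m²·s⁻⁴.
  Ω = V/A (resistance = voltage per current),
      = kg·m²·s⁻³·A⁻².
  So Ω⁻¹ = kg⁻¹·m⁻²·s³·A².
  W = J/s (power = energy per time),
      = kg·m²·s⁻³.
  Combining: N²·m⁻³·kg⁻¹·Ω⁻¹·W·s² = (kg²·m²·s⁻⁴) · m⁻³ · kg⁻¹ · (kg⁻¹·m⁻²·s³·A²) · (kg·m²·s⁻³) · s² = kg·m⁻¹·s⁻²·A².
Left is kg²·m·s⁻⁵; right is kg·m⁻¹·s⁻²·A² — different.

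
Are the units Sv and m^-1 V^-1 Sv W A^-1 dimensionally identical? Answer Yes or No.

Left side:
  Sv = J/kg (equivalent dose = energy per mass),
      = m²·s⁻².
Right side:
  V = W/A (potential = power per current),
      = kg·m²·s⁻³·A⁻¹.
  So V⁻¹ = kg⁻¹·m⁻²·s³·A.
  Sv = J/kg (equivalent dose = energy per mass),
      = m²·s⁻².
  W = J/s (power = energy per time),
      = kg·m²·s⁻³.
  Combining: m⁻¹·V⁻¹·Sv·W·A⁻¹ = m⁻¹ · (kg⁻¹·m⁻²·s³·A) · (m²·s⁻²) · (kg·m²·s⁻³) · A⁻¹ = m·s⁻².
Left is m²·s⁻²; right is m·s⁻² — different.

No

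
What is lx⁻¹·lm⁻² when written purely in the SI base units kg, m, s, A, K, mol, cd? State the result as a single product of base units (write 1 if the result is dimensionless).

lx = lm/m² (illuminance = luminous flux per area),
    = m⁻²·cd.
So lx⁻¹ = m²·cd⁻¹.
lm = cd·sr = cd (luminous flux; sr is dimensionless).
So lm⁻² = cd⁻².
Combining: lx⁻¹·lm⁻² = (m²·cd⁻¹) · cd⁻² = m²·cd⁻³.

m²·cd⁻³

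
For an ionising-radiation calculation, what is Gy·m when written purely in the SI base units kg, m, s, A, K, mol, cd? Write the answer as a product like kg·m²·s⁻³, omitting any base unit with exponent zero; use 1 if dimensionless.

Gy = J/kg (absorbed dose = energy per mass),
    = m²·s⁻².
Combining: Gy·m = (m²·s⁻²) · m = m³·s⁻².

m³·s⁻²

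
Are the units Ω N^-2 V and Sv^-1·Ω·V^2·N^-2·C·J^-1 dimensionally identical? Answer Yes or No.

Left side:
  Ω = kg·m²·s⁻³·A⁻².
  N = kg·m·s⁻².
  So N⁻² = kg⁻²·m⁻²·s⁴.
  V = kg·m²·s⁻³·A⁻¹.
  Combining: Ω·N⁻²·V = (kg·m²·s⁻³·A⁻²) · (kg⁻²·m⁻²·s⁴) · (kg·m²·s⁻³·A⁻¹) = m²·s⁻²·A⁻³.
Right side:
  Sv = J/kg (equivalent dose = energy per mass),
      = m²·s⁻².
  So Sv⁻¹ = m⁻²·s².
  Ω = V/A (resistance = voltage per current),
      = kg·m²·s⁻³·A⁻².
  V = W/A (potential = power per current),
      = kg·m²·s⁻³·A⁻¹.
  So V² = kg²·m⁴·s⁻⁶·A⁻².
  N = kg·m/s² = kg·m·s⁻² (force = mass × acceleration).
  So N⁻² = kg⁻²·m⁻²·s⁴.
  C = A·s = s·A (charge = current × time).
  J = N·m (work = force × distance),
      = kg·m²·s⁻².
  So J⁻¹ = kg⁻¹·m⁻²·s².
  Combining: Sv⁻¹·Ω·V²·N⁻²·C·J⁻¹ = (m⁻²·s²) · (kg·m²·s⁻³·A⁻²) · (kg²·m⁴·s⁻⁶·A⁻²) · (kg⁻²·m⁻²·s⁴) · (s·A) · (kg⁻¹·m⁻²·s²) = A⁻³.
Left is m²·s⁻²·A⁻³; right is A⁻³ — different.

No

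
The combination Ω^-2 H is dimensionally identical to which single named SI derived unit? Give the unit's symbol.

F

Ω = kg·m²·s⁻³·A⁻².
So Ω⁻² = kg⁻²·m⁻⁴·s⁶·A⁴.
H = kg·m²·s⁻²·A⁻².
Combining: Ω⁻²·H = (kg⁻²·m⁻⁴·s⁶·A⁴) · (kg·m²·s⁻²·A⁻²) = kg⁻¹·m⁻²·s⁴·A².
kg⁻¹·m⁻²·s⁴·A² is the base-SI form of the farad.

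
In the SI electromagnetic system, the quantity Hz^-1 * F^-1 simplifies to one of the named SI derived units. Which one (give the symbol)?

Ω

Hz = 1/s = s⁻¹ (frequency is cycles per second).
So Hz⁻¹ = s.
F = C/V (capacitance = charge per voltage),
    = A·s/(kg·m²·s⁻³·A⁻¹) (substituting C and V),
    = kg⁻¹·m⁻²·s⁴·A².
So F⁻¹ = kg·m²·s⁻⁴·A⁻².
Combining: Hz⁻¹·F⁻¹ = s · (kg·m²·s⁻⁴·A⁻²) = kg·m²·s⁻³·A⁻².
kg·m²·s⁻³·A⁻² is the base-SI form of the ohm.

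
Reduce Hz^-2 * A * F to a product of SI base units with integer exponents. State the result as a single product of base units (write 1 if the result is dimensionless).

Hz = s⁻¹.
So Hz⁻² = s².
F = kg⁻¹·m⁻²·s⁴·A².
Combining: Hz⁻²·A·F = s² · A · (kg⁻¹·m⁻²·s⁴·A²) = kg⁻¹·m⁻²·s⁶·A³.

kg⁻¹·m⁻²·s⁶·A³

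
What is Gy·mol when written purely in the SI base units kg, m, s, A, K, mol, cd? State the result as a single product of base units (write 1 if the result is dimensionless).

Gy = J/kg (absorbed dose = energy per mass),
    = m²·s⁻².
Combining: Gy·mol = (m²·s⁻²) · mol = m²·s⁻²·mol.

m²·s⁻²·mol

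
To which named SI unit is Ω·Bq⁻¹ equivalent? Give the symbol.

H

Ω = kg·m²·s⁻³·A⁻².
Bq = s⁻¹.
So Bq⁻¹ = s.
Combining: Ω·Bq⁻¹ = (kg·m²·s⁻³·A⁻²) · s = kg·m²·s⁻²·A⁻².
kg·m²·s⁻²·A⁻² is the base-SI form of the henry.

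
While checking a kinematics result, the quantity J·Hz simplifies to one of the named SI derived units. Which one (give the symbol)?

W

J = kg·m²·s⁻².
Hz = s⁻¹.
Combining: J·Hz = (kg·m²·s⁻²) · s⁻¹ = kg·m²·s⁻³.
kg·m²·s⁻³ is the base-SI form of the watt.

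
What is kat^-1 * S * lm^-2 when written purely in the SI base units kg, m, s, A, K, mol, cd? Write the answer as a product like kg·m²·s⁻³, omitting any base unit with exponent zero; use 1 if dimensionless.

kat = mol/s = s⁻¹·mol (catalytic activity).
So kat⁻¹ = s·mol⁻¹.
S = 1/Ω (conductance is reciprocal resistance),
    = kg⁻¹·m⁻²·s³·A².
lm = cd·sr = cd (luminous flux; sr is dimensionless).
So lm⁻² = cd⁻².
Combining: kat⁻¹·S·lm⁻² = (s·mol⁻¹) · (kg⁻¹·m⁻²·s³·A²) · cd⁻² = kg⁻¹·m⁻²·s⁴·A²·mol⁻¹·cd⁻².

kg⁻¹·m⁻²·s⁴·A²·mol⁻¹·cd⁻²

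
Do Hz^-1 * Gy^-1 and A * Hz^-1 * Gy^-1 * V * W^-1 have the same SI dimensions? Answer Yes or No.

Left side:
  Hz = 1/s = s⁻¹ (frequency is cycles per second).
  So Hz⁻¹ = s.
  Gy = J/kg (absorbed dose = energy per mass),
      = m²·s⁻².
  So Gy⁻¹ = m⁻²·s².
  Combining: Hz⁻¹·Gy⁻¹ = s · (m⁻²·s²) = m⁻²·s³.
Right side:
  Hz = 1/s = s⁻¹ (frequency is cycles per second).
  So Hz⁻¹ = s.
  Gy = J/kg (absorbed dose = energy per mass),
      = m²·s⁻².
  So Gy⁻¹ = m⁻²·s².
  V = W/A (potential = power per current),
      = kg·m²·s⁻³·A⁻¹.
  W = J/s (power = energy per time),
      = kg·m²·s⁻³.
  So W⁻¹ = kg⁻¹·m⁻²·s³.
  Combining: A·Hz⁻¹·Gy⁻¹·V·W⁻¹ = A · s · (m⁻²·s²) · (kg·m²·s⁻³·A⁻¹) · (kg⁻¹·m⁻²·s³) = m⁻²·s³.
Both reduce to m⁻²·s³.

Yes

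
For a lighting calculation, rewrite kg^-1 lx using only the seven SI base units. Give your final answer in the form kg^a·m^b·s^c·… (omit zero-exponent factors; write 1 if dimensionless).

kg⁻¹·m⁻²·cd

lx = lm/m² (illuminance = luminous flux per area),
    = m⁻²·cd.
Combining: kg⁻¹·lx = kg⁻¹ · (m⁻²·cd) = kg⁻¹·m⁻²·cd.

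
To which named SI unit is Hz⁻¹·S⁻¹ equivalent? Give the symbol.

Hz = 1/s = s⁻¹ (frequency is cycles per second).
So Hz⁻¹ = s.
S = 1/Ω (conductance is reciprocal resistance),
    = kg⁻¹·m⁻²·s³·A².
So S⁻¹ = kg·m²·s⁻³·A⁻².
Combining: Hz⁻¹·S⁻¹ = s · (kg·m²·s⁻³·A⁻²) = kg·m²·s⁻²·A⁻².
kg·m²·s⁻²·A⁻² is the base-SI form of the henry.

H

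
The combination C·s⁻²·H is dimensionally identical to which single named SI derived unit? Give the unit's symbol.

V

C = A·s = s·A (charge = current × time).
H = Wb/A (inductance = flux per current),
    = kg·m²·s⁻²·A⁻².
Combining: C·s⁻²·H = (s·A) · s⁻² · (kg·m²·s⁻²·A⁻²) = kg·m²·s⁻³·A⁻¹.
kg·m²·s⁻³·A⁻¹ is the base-SI form of the volt.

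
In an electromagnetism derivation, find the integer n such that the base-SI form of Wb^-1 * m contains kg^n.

-1

Wb = V·s (flux: a volt is a weber per second),
    = kg·m²·s⁻²·A⁻¹.
So Wb⁻¹ = kg⁻¹·m⁻²·s²·A.
Combining: Wb⁻¹·m = (kg⁻¹·m⁻²·s²·A) · m = kg⁻¹·m⁻¹·s²·A.
The exponent of kg is -1.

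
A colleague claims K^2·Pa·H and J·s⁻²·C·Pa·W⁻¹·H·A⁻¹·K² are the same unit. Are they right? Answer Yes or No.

Yes

Left side:
  Pa = N/m² (pressure = force per area),
      = kg·m⁻¹·s⁻².
  H = Wb/A (inductance = flux per current),
      = kg·m²·s⁻²·A⁻².
  Combining: K²·Pa·H = K² · (kg·m⁻¹·s⁻²) · (kg·m²·s⁻²·A⁻²) = kg²·m·s⁻⁴·A⁻²·K².
Right side:
  J = N·m (work = force × distance),
      = kg·m²·s⁻².
  C = A·s = s·A (charge = current × time).
  Pa = N/m² (pressure = force per area),
      = kg·m⁻¹·s⁻².
  W = J/s (power = energy per time),
      = kg·m²·s⁻³.
  So W⁻¹ = kg⁻¹·m⁻²·s³.
  H = Wb/A (inductance = flux per current),
      = kg·m²·s⁻²·A⁻².
  Combining: J·s⁻²·C·Pa·W⁻¹·H·A⁻¹·K² = (kg·m²·s⁻²) · s⁻² · (s·A) · (kg·m⁻¹·s⁻²) · (kg⁻¹·m⁻²·s³) · (kg·m²·s⁻²·A⁻²) · A⁻¹ · K² = kg²·m·s⁻⁴·A⁻²·K².
Both reduce to kg²·m·s⁻⁴·A⁻²·K².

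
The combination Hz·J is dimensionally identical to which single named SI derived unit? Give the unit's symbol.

W

Hz = s⁻¹.
J = kg·m²·s⁻².
Combining: Hz·J = s⁻¹ · (kg·m²·s⁻²) = kg·m²·s⁻³.
kg·m²·s⁻³ is the base-SI form of the watt.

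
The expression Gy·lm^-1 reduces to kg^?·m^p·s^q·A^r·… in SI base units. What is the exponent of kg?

0

Gy = J/kg (absorbed dose = energy per mass),
    = m²·s⁻².
lm = cd·sr = cd (luminous flux; sr is dimensionless).
So lm⁻¹ = cd⁻¹.
Combining: Gy·lm⁻¹ = (m²·s⁻²) · cd⁻¹ = m²·s⁻²·cd⁻¹.
The exponent of kg is 0.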